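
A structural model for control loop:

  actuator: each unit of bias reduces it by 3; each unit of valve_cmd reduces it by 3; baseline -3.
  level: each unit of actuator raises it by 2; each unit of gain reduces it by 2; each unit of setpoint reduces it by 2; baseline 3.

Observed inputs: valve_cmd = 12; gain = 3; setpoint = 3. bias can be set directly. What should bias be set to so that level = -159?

Substituting into the actuator equation gives actuator = -3*bias - 39.
This gives level = -6*bias - 87.
Solve -6*bias - 87 = -159: bias = (-159 + 87) / -6 = 12.

bias = 12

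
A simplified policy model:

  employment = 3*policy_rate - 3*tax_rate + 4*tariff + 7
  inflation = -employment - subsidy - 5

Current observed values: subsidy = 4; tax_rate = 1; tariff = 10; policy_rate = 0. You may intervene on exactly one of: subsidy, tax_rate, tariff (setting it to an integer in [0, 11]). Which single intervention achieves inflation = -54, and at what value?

set subsidy = 5

Intervening on subsidy: with other inputs at their observed values, inflation = -subsidy - 49. Solving for -54 gives subsidy = 5, within [0, 11].
Intervening on tax_rate: inflation = 3*tax_rate - 56. Reaching -54 requires tax_rate = 2/3, not an integer.
Intervening on tariff: inflation = -4*tariff - 13. Reaching -54 requires tariff = 41/4, not an integer.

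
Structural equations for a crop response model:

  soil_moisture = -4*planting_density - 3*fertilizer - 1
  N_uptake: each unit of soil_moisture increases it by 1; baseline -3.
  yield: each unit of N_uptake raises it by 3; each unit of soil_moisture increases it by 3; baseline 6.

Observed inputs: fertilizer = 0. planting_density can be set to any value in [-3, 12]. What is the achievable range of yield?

-297 to 63

Substituting into the soil_moisture equation gives soil_moisture = -4*planting_density - 1.
Substituting into the N_uptake equation gives N_uptake = -4*planting_density - 4.
Substituting into the yield equation gives yield = -24*planting_density - 9.
Linear in planting_density, so extremes are at the endpoints: planting_density = -3 gives yield = 63; planting_density = 12 gives yield = -297.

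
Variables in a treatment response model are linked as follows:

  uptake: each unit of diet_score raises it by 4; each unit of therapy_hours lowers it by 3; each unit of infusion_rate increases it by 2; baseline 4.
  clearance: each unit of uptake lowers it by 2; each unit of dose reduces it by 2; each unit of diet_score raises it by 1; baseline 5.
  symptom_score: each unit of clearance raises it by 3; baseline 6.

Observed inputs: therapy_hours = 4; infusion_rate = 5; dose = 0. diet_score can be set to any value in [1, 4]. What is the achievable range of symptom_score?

Substituting into the uptake equation gives uptake = 4*diet_score + 2.
So clearance = -7*diet_score + 1.
Substituting into the symptom_score equation gives symptom_score = -21*diet_score + 9.
Linear in diet_score, so extremes are at the endpoints: diet_score = 1 gives symptom_score = -12; diet_score = 4 gives symptom_score = -75.

-75 to -12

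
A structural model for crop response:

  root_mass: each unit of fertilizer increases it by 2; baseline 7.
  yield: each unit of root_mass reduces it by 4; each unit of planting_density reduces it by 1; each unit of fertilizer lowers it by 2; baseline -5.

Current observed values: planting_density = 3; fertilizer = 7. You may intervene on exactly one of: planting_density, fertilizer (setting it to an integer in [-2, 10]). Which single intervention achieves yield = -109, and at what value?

set planting_density = 6

Intervening on planting_density: with other inputs at their observed values, yield = -planting_density - 103. Solving for -109 gives planting_density = 6, within [-2, 10].
Intervening on fertilizer: yield = -10*fertilizer - 36. Reaching -109 requires fertilizer = 73/10, not an integer.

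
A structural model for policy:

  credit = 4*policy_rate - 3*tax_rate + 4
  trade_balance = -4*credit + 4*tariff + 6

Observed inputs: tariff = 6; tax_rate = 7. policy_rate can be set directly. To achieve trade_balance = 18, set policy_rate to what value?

Substituting into the credit equation gives credit = 4*policy_rate - 17.
Substituting into the trade_balance equation gives trade_balance = -16*policy_rate + 98.
Solve -16*policy_rate + 98 = 18: policy_rate = (18 - 98) / -16 = 5.

policy_rate = 5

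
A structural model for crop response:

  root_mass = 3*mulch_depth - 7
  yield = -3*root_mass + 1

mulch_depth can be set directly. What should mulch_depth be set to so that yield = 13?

mulch_depth = 1

Substituting into the yield equation gives yield = -9*mulch_depth + 22.
Solve -9*mulch_depth + 22 = 13: mulch_depth = (13 - 22) / -9 = 1.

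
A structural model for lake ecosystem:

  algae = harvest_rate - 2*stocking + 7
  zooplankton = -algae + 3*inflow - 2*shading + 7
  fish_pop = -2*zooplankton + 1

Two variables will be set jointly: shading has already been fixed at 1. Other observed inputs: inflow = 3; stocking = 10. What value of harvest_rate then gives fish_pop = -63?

harvest_rate = -5

With shading held at 1:
Substituting into the algae equation gives algae = harvest_rate - 13.
Substituting into the zooplankton equation gives zooplankton = -harvest_rate + 27.
fish_pop becomes 2*harvest_rate - 53.
Solve 2*harvest_rate - 53 = -63: harvest_rate = (-63 + 53) / 2 = -5.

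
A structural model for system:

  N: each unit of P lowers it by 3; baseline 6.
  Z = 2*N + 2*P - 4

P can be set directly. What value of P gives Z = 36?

Substituting into the Z equation gives Z = -4*P + 8.
Solve -4*P + 8 = 36: P = (36 - 8) / -4 = -7.

P = -7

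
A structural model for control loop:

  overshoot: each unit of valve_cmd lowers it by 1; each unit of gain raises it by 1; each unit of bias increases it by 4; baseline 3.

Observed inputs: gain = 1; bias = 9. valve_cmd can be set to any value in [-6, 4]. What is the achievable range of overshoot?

36 to 46

Substituting into the overshoot equation gives overshoot = -valve_cmd + 40.
Linear in valve_cmd, so extremes are at the endpoints: valve_cmd = -6 gives overshoot = 46; valve_cmd = 4 gives overshoot = 36.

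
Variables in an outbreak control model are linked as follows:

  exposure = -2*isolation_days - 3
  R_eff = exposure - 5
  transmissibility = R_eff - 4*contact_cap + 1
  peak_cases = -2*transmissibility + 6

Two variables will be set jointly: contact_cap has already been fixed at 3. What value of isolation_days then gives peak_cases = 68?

With contact_cap held at 3:
Substituting into the R_eff equation gives R_eff = -2*isolation_days - 8.
This gives transmissibility = -2*isolation_days - 19.
Substituting into the peak_cases equation gives peak_cases = 4*isolation_days + 44.
Solve 4*isolation_days + 44 = 68: isolation_days = (68 - 44) / 4 = 6.

isolation_days = 6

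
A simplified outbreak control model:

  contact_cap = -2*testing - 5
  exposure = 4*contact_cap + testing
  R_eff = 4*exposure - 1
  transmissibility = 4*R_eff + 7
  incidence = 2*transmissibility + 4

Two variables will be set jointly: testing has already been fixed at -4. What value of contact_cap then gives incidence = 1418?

contact_cap = 12

With testing held at -4:
Intervening on contact_cap fixes its value directly, overriding its dependence on testing.
Substituting into the exposure equation gives exposure = 4*contact_cap - 4.
Substituting into the R_eff equation gives R_eff = 16*contact_cap - 17.
transmissibility becomes 64*contact_cap - 61.
Substituting into the incidence equation gives incidence = 128*contact_cap - 118.
Solve 128*contact_cap - 118 = 1418: contact_cap = (1418 + 118) / 128 = 12.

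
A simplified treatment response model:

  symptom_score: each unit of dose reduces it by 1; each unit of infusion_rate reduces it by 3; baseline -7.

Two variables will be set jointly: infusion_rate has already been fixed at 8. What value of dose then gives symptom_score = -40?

With infusion_rate held at 8:
Substituting into the symptom_score equation gives symptom_score = -dose - 31.
Solve -dose - 31 = -40: dose = (-40 + 31) / -1 = 9.

dose = 9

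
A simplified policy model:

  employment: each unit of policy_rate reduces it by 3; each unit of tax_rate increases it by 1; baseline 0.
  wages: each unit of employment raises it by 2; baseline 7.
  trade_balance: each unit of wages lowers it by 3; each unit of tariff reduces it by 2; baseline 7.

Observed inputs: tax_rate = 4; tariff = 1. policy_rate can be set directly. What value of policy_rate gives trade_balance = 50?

policy_rate = 5

Substituting into the employment equation gives employment = -3*policy_rate + 4.
wages becomes -6*policy_rate + 15.
So trade_balance = 18*policy_rate - 40.
Solve 18*policy_rate - 40 = 50: policy_rate = (50 + 40) / 18 = 5.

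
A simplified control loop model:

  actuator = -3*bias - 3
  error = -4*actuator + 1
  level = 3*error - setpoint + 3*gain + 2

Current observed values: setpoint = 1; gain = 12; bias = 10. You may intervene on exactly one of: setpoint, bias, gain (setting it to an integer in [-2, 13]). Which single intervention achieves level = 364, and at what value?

Intervening on setpoint: level = -setpoint + 437. Reaching 364 requires setpoint = 73, outside [-2, 13].
Intervening on bias: with other inputs at their observed values, level = 36*bias + 76. Solving for 364 gives bias = 8, within [-2, 13].
Intervening on gain: level = 3*gain + 400. Reaching 364 requires gain = -12, outside [-2, 13].

set bias = 8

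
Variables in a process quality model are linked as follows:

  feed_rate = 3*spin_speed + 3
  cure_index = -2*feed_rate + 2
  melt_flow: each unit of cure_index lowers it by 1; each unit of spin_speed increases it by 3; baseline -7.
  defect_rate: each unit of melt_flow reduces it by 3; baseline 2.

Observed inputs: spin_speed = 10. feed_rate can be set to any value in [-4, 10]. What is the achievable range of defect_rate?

Intervening on feed_rate fixes its value directly, overriding its dependence on spin_speed.
Substituting into the melt_flow equation gives melt_flow = 2*feed_rate + 21.
defect_rate becomes -6*feed_rate - 61.
Linear in feed_rate, so extremes are at the endpoints: feed_rate = -4 gives defect_rate = -37; feed_rate = 10 gives defect_rate = -121.

-121 to -37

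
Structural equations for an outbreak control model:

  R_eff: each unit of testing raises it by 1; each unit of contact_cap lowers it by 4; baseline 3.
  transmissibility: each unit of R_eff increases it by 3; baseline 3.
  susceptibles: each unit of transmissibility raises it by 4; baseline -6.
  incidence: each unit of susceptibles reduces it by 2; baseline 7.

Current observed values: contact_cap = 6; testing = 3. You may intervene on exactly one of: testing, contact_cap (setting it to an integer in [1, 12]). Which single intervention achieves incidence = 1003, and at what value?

set contact_cap = 12

Intervening on testing: incidence = -24*testing + 499. Reaching 1003 requires testing = -21, outside [1, 12].
Intervening on contact_cap: with other inputs at their observed values, incidence = 96*contact_cap - 149. Solving for 1003 gives contact_cap = 12, within [1, 12].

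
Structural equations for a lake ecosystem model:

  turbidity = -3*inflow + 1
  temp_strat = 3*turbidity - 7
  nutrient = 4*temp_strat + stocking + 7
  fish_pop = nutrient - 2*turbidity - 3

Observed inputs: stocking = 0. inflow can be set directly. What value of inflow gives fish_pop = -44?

inflow = 1

Substituting into the temp_strat equation gives temp_strat = -9*inflow - 4.
nutrient becomes -36*inflow - 9.
This gives fish_pop = -30*inflow - 14.
Solve -30*inflow - 14 = -44: inflow = (-44 + 14) / -30 = 1.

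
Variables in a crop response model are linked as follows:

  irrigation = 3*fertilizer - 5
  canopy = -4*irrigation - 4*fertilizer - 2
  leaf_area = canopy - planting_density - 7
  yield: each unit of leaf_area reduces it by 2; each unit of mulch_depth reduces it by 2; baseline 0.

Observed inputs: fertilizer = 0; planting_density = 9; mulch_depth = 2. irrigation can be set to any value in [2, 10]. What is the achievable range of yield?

48 to 112

Intervening on irrigation fixes its value directly, overriding its dependence on fertilizer.
Substituting into the canopy equation gives canopy = -4*irrigation - 2.
Substituting into the leaf_area equation gives leaf_area = -4*irrigation - 18.
So yield = 8*irrigation + 32.
Linear in irrigation, so extremes are at the endpoints: irrigation = 2 gives yield = 48; irrigation = 10 gives yield = 112.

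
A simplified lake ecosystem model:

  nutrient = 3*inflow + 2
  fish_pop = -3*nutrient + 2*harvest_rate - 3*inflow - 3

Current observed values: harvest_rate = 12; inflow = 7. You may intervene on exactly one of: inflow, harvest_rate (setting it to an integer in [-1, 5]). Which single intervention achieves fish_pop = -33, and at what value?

set inflow = 4

Intervening on inflow: with other inputs at their observed values, fish_pop = -12*inflow + 15. Solving for -33 gives inflow = 4, within [-1, 5].
Intervening on harvest_rate: fish_pop = 2*harvest_rate - 93. Reaching -33 requires harvest_rate = 30, outside [-1, 5].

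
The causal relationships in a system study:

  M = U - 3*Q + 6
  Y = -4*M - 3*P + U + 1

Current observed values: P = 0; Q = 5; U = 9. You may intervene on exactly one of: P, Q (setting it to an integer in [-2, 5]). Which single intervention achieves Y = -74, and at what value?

set Q = -2

Intervening on P: Y = -3*P + 10. Reaching -74 requires P = 28, outside [-2, 5].
Intervening on Q: with other inputs at their observed values, Y = 12*Q - 50. Solving for -74 gives Q = -2, within [-2, 5].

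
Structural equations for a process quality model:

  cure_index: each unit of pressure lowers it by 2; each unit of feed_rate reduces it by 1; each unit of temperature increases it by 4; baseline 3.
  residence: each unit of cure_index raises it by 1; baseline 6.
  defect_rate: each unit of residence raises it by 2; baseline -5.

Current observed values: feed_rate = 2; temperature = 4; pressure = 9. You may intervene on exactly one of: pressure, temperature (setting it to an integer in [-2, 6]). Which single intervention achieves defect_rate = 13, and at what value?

Intervening on pressure: defect_rate = -4*pressure + 41. Reaching 13 requires pressure = 7, outside [-2, 6].
Intervening on temperature: with other inputs at their observed values, defect_rate = 8*temperature - 27. Solving for 13 gives temperature = 5, within [-2, 6].

set temperature = 5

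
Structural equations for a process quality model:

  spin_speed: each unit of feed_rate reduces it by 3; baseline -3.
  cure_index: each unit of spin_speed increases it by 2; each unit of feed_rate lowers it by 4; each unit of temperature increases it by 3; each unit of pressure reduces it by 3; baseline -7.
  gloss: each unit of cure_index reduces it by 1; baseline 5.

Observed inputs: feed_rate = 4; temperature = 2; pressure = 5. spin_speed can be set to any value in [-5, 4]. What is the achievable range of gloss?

29 to 47

Intervening on spin_speed fixes its value directly, overriding its dependence on feed_rate.
Substituting into the cure_index equation gives cure_index = 2*spin_speed - 32.
Substituting into the gloss equation gives gloss = -2*spin_speed + 37.
Linear in spin_speed, so extremes are at the endpoints: spin_speed = -5 gives gloss = 47; spin_speed = 4 gives gloss = 29.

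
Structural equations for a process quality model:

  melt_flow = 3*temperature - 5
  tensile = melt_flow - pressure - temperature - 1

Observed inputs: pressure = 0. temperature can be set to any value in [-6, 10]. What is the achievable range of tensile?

Substituting into the tensile equation gives tensile = 2*temperature - 6.
Linear in temperature, so extremes are at the endpoints: temperature = -6 gives tensile = -18; temperature = 10 gives tensile = 14.

-18 to 14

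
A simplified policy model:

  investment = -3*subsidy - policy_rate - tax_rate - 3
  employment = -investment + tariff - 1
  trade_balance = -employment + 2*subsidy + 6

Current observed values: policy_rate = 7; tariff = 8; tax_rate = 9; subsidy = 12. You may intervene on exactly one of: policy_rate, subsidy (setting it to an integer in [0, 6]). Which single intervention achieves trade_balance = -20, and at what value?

set subsidy = 0

Intervening on policy_rate: trade_balance = -policy_rate - 25. Reaching -20 requires policy_rate = -5, outside [0, 6].
Intervening on subsidy: with other inputs at their observed values, trade_balance = -subsidy - 20. Solving for -20 gives subsidy = 0, within [0, 6].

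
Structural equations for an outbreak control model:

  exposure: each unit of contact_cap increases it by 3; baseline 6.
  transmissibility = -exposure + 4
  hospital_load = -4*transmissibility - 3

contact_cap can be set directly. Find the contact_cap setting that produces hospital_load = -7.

Substituting into the transmissibility equation gives transmissibility = -3*contact_cap - 2.
hospital_load becomes 12*contact_cap + 5.
Solve 12*contact_cap + 5 = -7: contact_cap = (-7 - 5) / 12 = -1.

contact_cap = -1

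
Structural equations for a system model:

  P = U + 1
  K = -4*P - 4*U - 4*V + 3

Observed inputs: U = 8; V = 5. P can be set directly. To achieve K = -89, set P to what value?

Intervening on P fixes its value directly, overriding its dependence on U.
Substituting into the K equation gives K = -4*P - 49.
Solve -4*P - 49 = -89: P = (-89 + 49) / -4 = 10.

P = 10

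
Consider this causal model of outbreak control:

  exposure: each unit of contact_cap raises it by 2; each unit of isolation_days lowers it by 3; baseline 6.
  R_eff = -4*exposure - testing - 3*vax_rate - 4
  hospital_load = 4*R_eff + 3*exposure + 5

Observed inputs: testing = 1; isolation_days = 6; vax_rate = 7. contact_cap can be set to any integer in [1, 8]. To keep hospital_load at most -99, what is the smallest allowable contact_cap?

contact_cap = 6

Substituting into the exposure equation gives exposure = 2*contact_cap - 12.
R_eff becomes -8*contact_cap + 22.
Substituting into the hospital_load equation gives hospital_load = -26*contact_cap + 57.
Require -26*contact_cap + 57 ≤ -99, so contact_cap ≥ 6.
The smallest integer in [1, 8] satisfying this is 6.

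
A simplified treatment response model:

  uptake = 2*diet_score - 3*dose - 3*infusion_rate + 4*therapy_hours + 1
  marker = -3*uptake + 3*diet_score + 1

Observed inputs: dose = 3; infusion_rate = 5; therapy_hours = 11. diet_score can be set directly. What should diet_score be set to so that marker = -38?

Substituting into the uptake equation gives uptake = 2*diet_score + 21.
Substituting into the marker equation gives marker = -3*diet_score - 62.
Solve -3*diet_score - 62 = -38: diet_score = (-38 + 62) / -3 = -8.

diet_score = -8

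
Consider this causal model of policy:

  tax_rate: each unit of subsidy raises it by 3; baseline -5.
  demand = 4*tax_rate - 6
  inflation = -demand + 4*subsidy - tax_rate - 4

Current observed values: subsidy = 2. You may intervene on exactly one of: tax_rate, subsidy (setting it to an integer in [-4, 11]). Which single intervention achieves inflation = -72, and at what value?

Intervening on tax_rate: inflation = -5*tax_rate + 10. Reaching -72 requires tax_rate = 82/5, not an integer.
Intervening on subsidy: with other inputs at their observed values, inflation = -11*subsidy + 27. Solving for -72 gives subsidy = 9, within [-4, 11].

set subsidy = 9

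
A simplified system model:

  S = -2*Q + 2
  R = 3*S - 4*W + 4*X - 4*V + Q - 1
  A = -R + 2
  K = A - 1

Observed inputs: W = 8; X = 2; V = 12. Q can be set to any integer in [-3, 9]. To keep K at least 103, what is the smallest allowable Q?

Substituting into the R equation gives R = -5*Q - 67.
Substituting into the A equation gives A = 5*Q + 69.
This gives K = 5*Q + 68.
Require 5*Q + 68 ≥ 103, so Q ≥ 7.
The smallest integer in [-3, 9] satisfying this is 7.

Q = 7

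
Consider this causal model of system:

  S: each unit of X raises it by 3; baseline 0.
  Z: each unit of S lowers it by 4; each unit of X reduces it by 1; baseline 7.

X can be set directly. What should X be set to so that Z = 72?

Substituting into the Z equation gives Z = -13*X + 7.
Solve -13*X + 7 = 72: X = (72 - 7) / -13 = -5.

X = -5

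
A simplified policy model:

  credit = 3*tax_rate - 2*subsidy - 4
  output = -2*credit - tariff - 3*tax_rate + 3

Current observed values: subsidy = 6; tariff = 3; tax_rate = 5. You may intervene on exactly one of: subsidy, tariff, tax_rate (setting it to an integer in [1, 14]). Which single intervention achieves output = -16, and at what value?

set tariff = 6

Intervening on subsidy: output = 4*subsidy - 37. Reaching -16 requires subsidy = 21/4, not an integer.
Intervening on tariff: with other inputs at their observed values, output = -tariff - 10. Solving for -16 gives tariff = 6, within [1, 14].
Intervening on tax_rate: output = -9*tax_rate + 32. Reaching -16 requires tax_rate = 16/3, not an integer.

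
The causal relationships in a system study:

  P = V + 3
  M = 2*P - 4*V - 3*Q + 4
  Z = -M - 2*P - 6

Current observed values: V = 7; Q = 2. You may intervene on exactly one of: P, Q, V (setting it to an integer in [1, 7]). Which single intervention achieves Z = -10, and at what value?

Intervening on P: Z = -4*P + 24. Reaching -10 requires P = 17/2, not an integer.
Intervening on Q: with other inputs at their observed values, Z = 3*Q - 22. Solving for -10 gives Q = 4, within [1, 7].
Intervening on V: the paths from V to Z cancel (net effect zero), leaving Z = -16; -10 is unreachable this way.

set Q = 4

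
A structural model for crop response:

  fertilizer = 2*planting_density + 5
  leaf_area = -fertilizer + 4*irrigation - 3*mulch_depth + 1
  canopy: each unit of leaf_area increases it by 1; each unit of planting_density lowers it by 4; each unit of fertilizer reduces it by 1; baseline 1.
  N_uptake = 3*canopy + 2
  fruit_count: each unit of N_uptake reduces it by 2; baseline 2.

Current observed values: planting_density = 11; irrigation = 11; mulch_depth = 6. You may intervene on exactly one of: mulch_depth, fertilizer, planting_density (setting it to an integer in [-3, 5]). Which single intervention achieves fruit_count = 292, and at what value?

Intervening on mulch_depth: with other inputs at their observed values, fruit_count = 18*mulch_depth + 310. Solving for 292 gives mulch_depth = -1, within [-3, 5].
Intervening on fertilizer: fruit_count = 12*fertilizer + 94. Reaching 292 requires fertilizer = 33/2, not an integer.
Intervening on planting_density: fruit_count = 48*planting_density - 110. Reaching 292 requires planting_density = 67/8, not an integer.

set mulch_depth = -1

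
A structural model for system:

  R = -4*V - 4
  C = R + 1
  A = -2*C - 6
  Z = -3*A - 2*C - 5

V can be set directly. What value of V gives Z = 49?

V = -3

Substituting into the C equation gives C = -4*V - 3.
Substituting into the A equation gives A = 8*V.
This gives Z = -16*V + 1.
Solve -16*V + 1 = 49: V = (49 - 1) / -16 = -3.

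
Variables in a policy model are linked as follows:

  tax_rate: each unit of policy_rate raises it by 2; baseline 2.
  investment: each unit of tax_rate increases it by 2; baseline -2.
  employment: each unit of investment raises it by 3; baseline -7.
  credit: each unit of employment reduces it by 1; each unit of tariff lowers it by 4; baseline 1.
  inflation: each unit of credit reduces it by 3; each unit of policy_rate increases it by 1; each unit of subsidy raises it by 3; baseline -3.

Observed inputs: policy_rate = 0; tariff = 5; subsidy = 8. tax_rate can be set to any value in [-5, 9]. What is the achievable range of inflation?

-51 to 201

Intervening on tax_rate fixes its value directly, overriding its dependence on policy_rate.
Substituting into the employment equation gives employment = 6*tax_rate - 13.
Substituting into the credit equation gives credit = -6*tax_rate - 6.
This gives inflation = 18*tax_rate + 39.
Linear in tax_rate, so extremes are at the endpoints: tax_rate = -5 gives inflation = -51; tax_rate = 9 gives inflation = 201.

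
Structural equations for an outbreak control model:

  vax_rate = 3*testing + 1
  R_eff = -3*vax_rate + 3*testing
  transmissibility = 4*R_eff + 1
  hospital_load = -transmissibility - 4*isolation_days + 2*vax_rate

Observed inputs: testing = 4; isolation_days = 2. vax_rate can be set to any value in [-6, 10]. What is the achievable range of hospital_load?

-141 to 83

Intervening on vax_rate fixes its value directly, overriding its dependence on testing.
Substituting into the R_eff equation gives R_eff = -3*vax_rate + 12.
transmissibility becomes -12*vax_rate + 49.
Substituting into the hospital_load equation gives hospital_load = 14*vax_rate - 57.
Linear in vax_rate, so extremes are at the endpoints: vax_rate = -6 gives hospital_load = -141; vax_rate = 10 gives hospital_load = 83.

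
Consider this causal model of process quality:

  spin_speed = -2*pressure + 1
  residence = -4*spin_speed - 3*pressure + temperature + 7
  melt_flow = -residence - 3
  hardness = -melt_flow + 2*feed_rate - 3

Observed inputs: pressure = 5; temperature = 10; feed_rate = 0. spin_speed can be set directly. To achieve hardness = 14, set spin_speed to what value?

spin_speed = -3

Intervening on spin_speed fixes its value directly, overriding its dependence on pressure.
Substituting into the residence equation gives residence = -4*spin_speed + 2.
So melt_flow = 4*spin_speed - 5.
Substituting into the hardness equation gives hardness = -4*spin_speed + 2.
Solve -4*spin_speed + 2 = 14: spin_speed = (14 - 2) / -4 = -3.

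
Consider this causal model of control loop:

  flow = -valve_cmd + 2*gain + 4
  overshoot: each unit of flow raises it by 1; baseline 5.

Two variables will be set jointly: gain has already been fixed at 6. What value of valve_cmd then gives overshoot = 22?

With gain held at 6:
Substituting into the flow equation gives flow = -valve_cmd + 16.
This gives overshoot = -valve_cmd + 21.
Solve -valve_cmd + 21 = 22: valve_cmd = (22 - 21) / -1 = -1.

valve_cmd = -1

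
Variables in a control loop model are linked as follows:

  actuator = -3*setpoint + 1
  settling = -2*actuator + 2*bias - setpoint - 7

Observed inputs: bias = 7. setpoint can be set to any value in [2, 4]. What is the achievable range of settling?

15 to 25

Substituting into the settling equation gives settling = 5*setpoint + 5.
Linear in setpoint, so extremes are at the endpoints: setpoint = 2 gives settling = 15; setpoint = 4 gives settling = 25.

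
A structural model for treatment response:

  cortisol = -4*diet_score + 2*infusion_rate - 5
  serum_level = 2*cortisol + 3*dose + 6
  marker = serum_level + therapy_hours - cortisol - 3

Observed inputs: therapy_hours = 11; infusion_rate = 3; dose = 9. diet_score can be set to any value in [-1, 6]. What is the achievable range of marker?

18 to 46

Substituting into the cortisol equation gives cortisol = -4*diet_score + 1.
This gives serum_level = -8*diet_score + 35.
Substituting into the marker equation gives marker = -4*diet_score + 42.
Linear in diet_score, so extremes are at the endpoints: diet_score = -1 gives marker = 46; diet_score = 6 gives marker = 18.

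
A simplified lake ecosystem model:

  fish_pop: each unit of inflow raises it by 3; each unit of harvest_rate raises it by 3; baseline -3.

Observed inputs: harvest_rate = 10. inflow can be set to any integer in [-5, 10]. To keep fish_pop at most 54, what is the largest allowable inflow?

inflow = 9

Substituting into the fish_pop equation gives fish_pop = 3*inflow + 27.
Require 3*inflow + 27 ≤ 54, so inflow ≤ 9.
The largest integer in [-5, 10] satisfying this is 9.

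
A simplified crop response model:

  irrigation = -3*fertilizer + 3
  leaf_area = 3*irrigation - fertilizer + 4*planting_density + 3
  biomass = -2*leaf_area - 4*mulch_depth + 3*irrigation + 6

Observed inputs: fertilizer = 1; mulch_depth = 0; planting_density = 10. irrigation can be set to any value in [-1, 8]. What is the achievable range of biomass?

-102 to -75

Intervening on irrigation fixes its value directly, overriding its dependence on fertilizer.
Substituting into the leaf_area equation gives leaf_area = 3*irrigation + 42.
Substituting into the biomass equation gives biomass = -3*irrigation - 78.
Linear in irrigation, so extremes are at the endpoints: irrigation = -1 gives biomass = -75; irrigation = 8 gives biomass = -102.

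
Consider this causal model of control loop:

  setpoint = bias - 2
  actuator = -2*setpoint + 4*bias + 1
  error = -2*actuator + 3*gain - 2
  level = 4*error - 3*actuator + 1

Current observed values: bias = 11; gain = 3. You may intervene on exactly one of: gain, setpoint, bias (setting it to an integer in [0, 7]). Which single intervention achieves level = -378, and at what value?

Intervening on gain: level = 12*gain - 304. Reaching -378 requires gain = -37/6, not an integer.
Intervening on setpoint: with other inputs at their observed values, level = 22*setpoint - 466. Solving for -378 gives setpoint = 4, within [0, 7].
Intervening on bias: level = -22*bias - 26. Reaching -378 requires bias = 16, outside [0, 7].

set setpoint = 4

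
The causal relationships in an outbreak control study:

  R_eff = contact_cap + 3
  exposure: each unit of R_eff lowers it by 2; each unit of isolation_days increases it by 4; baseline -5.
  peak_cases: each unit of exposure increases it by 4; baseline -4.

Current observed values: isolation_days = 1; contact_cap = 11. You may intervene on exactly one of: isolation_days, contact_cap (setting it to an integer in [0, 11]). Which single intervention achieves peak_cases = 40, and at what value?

Intervening on isolation_days: with other inputs at their observed values, peak_cases = 16*isolation_days - 136. Solving for 40 gives isolation_days = 11, within [0, 11].
Intervening on contact_cap: peak_cases = -8*contact_cap - 32. Reaching 40 requires contact_cap = -9, outside [0, 11].

set isolation_days = 11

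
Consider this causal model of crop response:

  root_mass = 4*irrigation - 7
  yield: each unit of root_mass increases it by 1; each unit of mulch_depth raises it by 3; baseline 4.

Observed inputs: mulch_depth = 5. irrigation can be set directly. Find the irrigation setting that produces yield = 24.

Substituting into the yield equation gives yield = 4*irrigation + 12.
Solve 4*irrigation + 12 = 24: irrigation = (24 - 12) / 4 = 3.

irrigation = 3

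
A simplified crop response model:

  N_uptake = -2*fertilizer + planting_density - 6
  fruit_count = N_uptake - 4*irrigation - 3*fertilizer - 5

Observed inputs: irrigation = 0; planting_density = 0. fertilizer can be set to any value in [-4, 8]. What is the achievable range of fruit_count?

Substituting into the N_uptake equation gives N_uptake = -2*fertilizer - 6.
fruit_count becomes -5*fertilizer - 11.
Linear in fertilizer, so extremes are at the endpoints: fertilizer = -4 gives fruit_count = 9; fertilizer = 8 gives fruit_count = -51.

-51 to 9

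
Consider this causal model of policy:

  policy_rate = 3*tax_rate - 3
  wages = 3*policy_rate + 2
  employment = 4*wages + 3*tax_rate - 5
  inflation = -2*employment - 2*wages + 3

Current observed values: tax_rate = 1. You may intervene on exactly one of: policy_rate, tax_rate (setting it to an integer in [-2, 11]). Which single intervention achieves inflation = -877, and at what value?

set tax_rate = 10

Intervening on policy_rate: inflation = -30*policy_rate - 13. Reaching -877 requires policy_rate = 144/5, not an integer.
Intervening on tax_rate: with other inputs at their observed values, inflation = -96*tax_rate + 83. Solving for -877 gives tax_rate = 10, within [-2, 11].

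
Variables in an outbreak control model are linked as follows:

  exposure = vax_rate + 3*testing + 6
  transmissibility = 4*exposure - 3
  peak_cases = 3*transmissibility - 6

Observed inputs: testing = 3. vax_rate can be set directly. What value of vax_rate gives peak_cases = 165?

Substituting into the exposure equation gives exposure = vax_rate + 15.
Substituting into the transmissibility equation gives transmissibility = 4*vax_rate + 57.
Substituting into the peak_cases equation gives peak_cases = 12*vax_rate + 165.
Solve 12*vax_rate + 165 = 165: vax_rate = (165 - 165) / 12 = 0.

vax_rate = 0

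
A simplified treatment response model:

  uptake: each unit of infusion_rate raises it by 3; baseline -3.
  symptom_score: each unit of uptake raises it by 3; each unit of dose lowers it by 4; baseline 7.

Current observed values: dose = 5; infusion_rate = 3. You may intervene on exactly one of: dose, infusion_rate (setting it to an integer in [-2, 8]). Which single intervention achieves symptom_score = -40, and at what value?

Intervening on dose: symptom_score = -4*dose + 25. Reaching -40 requires dose = 65/4, not an integer.
Intervening on infusion_rate: with other inputs at their observed values, symptom_score = 9*infusion_rate - 22. Solving for -40 gives infusion_rate = -2, within [-2, 8].

set infusion_rate = -2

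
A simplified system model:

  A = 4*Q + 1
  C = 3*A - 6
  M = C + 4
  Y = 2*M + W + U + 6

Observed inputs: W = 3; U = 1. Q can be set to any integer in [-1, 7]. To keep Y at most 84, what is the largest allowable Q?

Substituting into the C equation gives C = 12*Q - 3.
Substituting into the M equation gives M = 12*Q + 1.
This gives Y = 24*Q + 12.
Require 24*Q + 12 ≤ 84, so Q ≤ 3.
The largest integer in [-1, 7] satisfying this is 3.

Q = 3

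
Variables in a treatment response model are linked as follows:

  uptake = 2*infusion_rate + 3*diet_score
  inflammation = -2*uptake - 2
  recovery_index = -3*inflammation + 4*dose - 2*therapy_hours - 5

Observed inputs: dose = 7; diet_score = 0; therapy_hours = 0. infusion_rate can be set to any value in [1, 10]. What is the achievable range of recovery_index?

41 to 149

Substituting into the uptake equation gives uptake = 2*infusion_rate.
So inflammation = -4*infusion_rate - 2.
This gives recovery_index = 12*infusion_rate + 29.
Linear in infusion_rate, so extremes are at the endpoints: infusion_rate = 1 gives recovery_index = 41; infusion_rate = 10 gives recovery_index = 149.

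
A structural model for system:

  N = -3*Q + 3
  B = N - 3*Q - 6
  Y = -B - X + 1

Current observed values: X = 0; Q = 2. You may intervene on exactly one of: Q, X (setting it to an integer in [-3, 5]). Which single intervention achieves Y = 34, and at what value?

Intervening on Q: with other inputs at their observed values, Y = 6*Q + 4. Solving for 34 gives Q = 5, within [-3, 5].
Intervening on X: Y = -X + 16. Reaching 34 requires X = -18, outside [-3, 5].

set Q = 5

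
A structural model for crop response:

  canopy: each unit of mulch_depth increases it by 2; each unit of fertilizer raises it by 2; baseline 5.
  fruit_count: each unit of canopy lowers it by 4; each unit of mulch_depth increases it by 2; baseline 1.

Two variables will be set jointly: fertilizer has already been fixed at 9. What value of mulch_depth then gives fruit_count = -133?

mulch_depth = 7

With fertilizer held at 9:
Substituting into the canopy equation gives canopy = 2*mulch_depth + 23.
So fruit_count = -6*mulch_depth - 91.
Solve -6*mulch_depth - 91 = -133: mulch_depth = (-133 + 91) / -6 = 7.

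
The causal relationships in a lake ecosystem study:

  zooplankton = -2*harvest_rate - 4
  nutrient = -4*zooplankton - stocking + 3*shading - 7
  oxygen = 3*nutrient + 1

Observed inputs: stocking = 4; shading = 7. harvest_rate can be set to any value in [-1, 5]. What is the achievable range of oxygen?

55 to 199

Substituting into the nutrient equation gives nutrient = 8*harvest_rate + 26.
Substituting into the oxygen equation gives oxygen = 24*harvest_rate + 79.
Linear in harvest_rate, so extremes are at the endpoints: harvest_rate = -1 gives oxygen = 55; harvest_rate = 5 gives oxygen = 199.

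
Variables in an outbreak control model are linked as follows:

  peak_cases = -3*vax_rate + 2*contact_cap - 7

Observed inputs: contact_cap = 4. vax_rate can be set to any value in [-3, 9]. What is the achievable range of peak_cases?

Substituting into the peak_cases equation gives peak_cases = -3*vax_rate + 1.
Linear in vax_rate, so extremes are at the endpoints: vax_rate = -3 gives peak_cases = 10; vax_rate = 9 gives peak_cases = -26.

-26 to 10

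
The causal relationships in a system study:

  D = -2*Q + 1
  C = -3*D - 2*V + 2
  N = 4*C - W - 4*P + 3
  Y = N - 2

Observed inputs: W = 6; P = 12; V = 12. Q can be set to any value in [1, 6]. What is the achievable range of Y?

-129 to -9

Substituting into the C equation gives C = 6*Q - 25.
N becomes 24*Q - 151.
Substituting into the Y equation gives Y = 24*Q - 153.
Linear in Q, so extremes are at the endpoints: Q = 1 gives Y = -129; Q = 6 gives Y = -9.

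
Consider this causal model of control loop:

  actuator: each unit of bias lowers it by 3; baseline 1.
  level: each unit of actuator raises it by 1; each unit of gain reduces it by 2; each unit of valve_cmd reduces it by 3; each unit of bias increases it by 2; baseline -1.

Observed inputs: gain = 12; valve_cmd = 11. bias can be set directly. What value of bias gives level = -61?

Substituting into the level equation gives level = -bias - 57.
Solve -bias - 57 = -61: bias = (-61 + 57) / -1 = 4.

bias = 4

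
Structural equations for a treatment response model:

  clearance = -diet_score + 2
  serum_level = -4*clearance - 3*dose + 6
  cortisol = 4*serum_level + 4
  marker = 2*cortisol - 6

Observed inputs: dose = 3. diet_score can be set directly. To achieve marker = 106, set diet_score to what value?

Substituting into the serum_level equation gives serum_level = 4*diet_score - 11.
cortisol becomes 16*diet_score - 40.
Substituting into the marker equation gives marker = 32*diet_score - 86.
Solve 32*diet_score - 86 = 106: diet_score = (106 + 86) / 32 = 6.

diet_score = 6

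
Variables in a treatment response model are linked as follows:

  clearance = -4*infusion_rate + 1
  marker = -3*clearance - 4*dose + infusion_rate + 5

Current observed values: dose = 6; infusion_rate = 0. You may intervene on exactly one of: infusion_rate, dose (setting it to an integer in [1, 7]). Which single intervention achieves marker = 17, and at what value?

set infusion_rate = 3

Intervening on infusion_rate: with other inputs at their observed values, marker = 13*infusion_rate - 22. Solving for 17 gives infusion_rate = 3, within [1, 7].
Intervening on dose: marker = -4*dose + 2. Reaching 17 requires dose = -15/4, not an integer.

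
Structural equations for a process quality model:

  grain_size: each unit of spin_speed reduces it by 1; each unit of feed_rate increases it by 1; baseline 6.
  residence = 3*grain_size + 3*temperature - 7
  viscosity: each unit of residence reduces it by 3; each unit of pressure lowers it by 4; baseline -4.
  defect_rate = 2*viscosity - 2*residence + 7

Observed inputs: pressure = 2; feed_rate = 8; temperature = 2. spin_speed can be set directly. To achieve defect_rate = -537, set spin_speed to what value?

Substituting into the grain_size equation gives grain_size = -spin_speed + 14.
Substituting into the residence equation gives residence = -3*spin_speed + 41.
Substituting into the viscosity equation gives viscosity = 9*spin_speed - 135.
Substituting into the defect_rate equation gives defect_rate = 24*spin_speed - 345.
Solve 24*spin_speed - 345 = -537: spin_speed = (-537 + 345) / 24 = -8.

spin_speed = -8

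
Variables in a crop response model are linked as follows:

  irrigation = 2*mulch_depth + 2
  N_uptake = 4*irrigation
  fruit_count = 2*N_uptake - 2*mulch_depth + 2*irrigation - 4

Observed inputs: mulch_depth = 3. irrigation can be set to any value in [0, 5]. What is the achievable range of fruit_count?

Intervening on irrigation fixes its value directly, overriding its dependence on mulch_depth.
Substituting into the fruit_count equation gives fruit_count = 10*irrigation - 10.
Linear in irrigation, so extremes are at the endpoints: irrigation = 0 gives fruit_count = -10; irrigation = 5 gives fruit_count = 40.

-10 to 40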